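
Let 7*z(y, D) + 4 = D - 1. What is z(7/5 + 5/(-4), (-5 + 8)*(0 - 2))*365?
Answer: -4015/7 ≈ -573.57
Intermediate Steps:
z(y, D) = -5/7 + D/7 (z(y, D) = -4/7 + (D - 1)/7 = -4/7 + (-1 + D)/7 = -4/7 + (-⅐ + D/7) = -5/7 + D/7)
z(7/5 + 5/(-4), (-5 + 8)*(0 - 2))*365 = (-5/7 + ((-5 + 8)*(0 - 2))/7)*365 = (-5/7 + (3*(-2))/7)*365 = (-5/7 + (⅐)*(-6))*365 = (-5/7 - 6/7)*365 = -11/7*365 = -4015/7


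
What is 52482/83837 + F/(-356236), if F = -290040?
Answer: 10753015308/7466439383 ≈ 1.4402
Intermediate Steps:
52482/83837 + F/(-356236) = 52482/83837 - 290040/(-356236) = 52482*(1/83837) - 290040*(-1/356236) = 52482/83837 + 72510/89059 = 10753015308/7466439383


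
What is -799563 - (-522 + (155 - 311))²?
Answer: -1259247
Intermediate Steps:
-799563 - (-522 + (155 - 311))² = -799563 - (-522 - 156)² = -799563 - 1*(-678)² = -799563 - 1*459684 = -799563 - 459684 = -1259247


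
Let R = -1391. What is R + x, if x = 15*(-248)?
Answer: -5111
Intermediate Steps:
x = -3720
R + x = -1391 - 3720 = -5111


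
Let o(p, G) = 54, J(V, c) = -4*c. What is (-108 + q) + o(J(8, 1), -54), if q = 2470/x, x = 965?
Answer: -9928/193 ≈ -51.440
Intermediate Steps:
q = 494/193 (q = 2470/965 = 2470*(1/965) = 494/193 ≈ 2.5596)
(-108 + q) + o(J(8, 1), -54) = (-108 + 494/193) + 54 = -20350/193 + 54 = -9928/193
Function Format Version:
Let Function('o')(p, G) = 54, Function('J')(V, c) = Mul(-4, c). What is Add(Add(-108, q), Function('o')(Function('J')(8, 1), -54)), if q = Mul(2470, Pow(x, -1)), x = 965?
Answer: Rational(-9928, 193) ≈ -51.440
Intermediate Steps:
q = Rational(494, 193) (q = Mul(2470, Pow(965, -1)) = Mul(2470, Rational(1, 965)) = Rational(494, 193) ≈ 2.5596)
Add(Add(-108, q), Function('o')(Function('J')(8, 1), -54)) = Add(Add(-108, Rational(494, 193)), 54) = Add(Rational(-20350, 193), 54) = Rational(-9928, 193)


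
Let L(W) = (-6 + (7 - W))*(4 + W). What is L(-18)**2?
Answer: 70756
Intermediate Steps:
L(W) = (1 - W)*(4 + W)
L(-18)**2 = (4 - 1*(-18)**2 - 3*(-18))**2 = (4 - 1*324 + 54)**2 = (4 - 324 + 54)**2 = (-266)**2 = 70756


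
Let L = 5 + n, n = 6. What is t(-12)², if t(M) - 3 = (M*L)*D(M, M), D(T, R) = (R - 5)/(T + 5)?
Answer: 4941729/49 ≈ 1.0085e+5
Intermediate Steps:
D(T, R) = (-5 + R)/(5 + T)
L = 11 (L = 5 + 6 = 11)
t(M) = 3 + 11*M*(-5 + M)/(5 + M) (t(M) = 3 + (M*11)*((-5 + M)/(5 + M)) = 3 + (11*M)*((-5 + M)/(5 + M)) = 3 + 11*M*(-5 + M)/(5 + M))
t(-12)² = ((15 - 52*(-12) + 11*(-12)²)/(5 - 12))² = ((15 + 624 + 11*144)/(-7))² = (-(15 + 624 + 1584)/7)² = (-⅐*2223)² = (-2223/7)² = 4941729/49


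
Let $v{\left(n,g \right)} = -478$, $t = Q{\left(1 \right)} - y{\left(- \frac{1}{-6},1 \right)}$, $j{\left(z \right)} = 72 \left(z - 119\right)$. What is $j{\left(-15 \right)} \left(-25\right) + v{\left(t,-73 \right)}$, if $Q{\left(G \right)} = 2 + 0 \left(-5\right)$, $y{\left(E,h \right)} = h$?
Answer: $240722$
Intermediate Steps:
$j{\left(z \right)} = -8568 + 72 z$ ($j{\left(z \right)} = 72 \left(-119 + z\right) = -8568 + 72 z$)
$Q{\left(G \right)} = 2$ ($Q{\left(G \right)} = 2 + 0 = 2$)
$t = 1$ ($t = 2 - 1 = 1$)
$j{\left(-15 \right)} \left(-25\right) + v{\left(t,-73 \right)} = \left(-8568 + 72 \left(-15\right)\right) \left(-25\right) - 478 = \left(-8568 - 1080\right) \left(-25\right) - 478 = \left(-9648\right) \left(-25\right) - 478 = 241200 - 478 = 240722$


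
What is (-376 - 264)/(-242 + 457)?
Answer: -128/43 ≈ -2.9767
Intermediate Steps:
(-376 - 264)/(-242 + 457) = -640/215 = -640*1/215 = -128/43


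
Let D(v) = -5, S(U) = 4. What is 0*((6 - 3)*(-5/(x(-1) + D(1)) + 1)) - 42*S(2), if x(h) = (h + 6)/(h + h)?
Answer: -168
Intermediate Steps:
x(h) = (6 + h)/(2*h) (x(h) = (6 + h)/((2*h)) = (6 + h)*(1/(2*h)) = (6 + h)/(2*h))
0*((6 - 3)*(-5/(x(-1) + D(1)) + 1)) - 42*S(2) = 0*((6 - 3)*(-5/((½)*(6 - 1)/(-1) - 5) + 1)) - 42*4 = 0*(3*(-5/((½)*(-1)*5 - 5) + 1)) - 168 = 0*(3*(-5/(-5/2 - 5) + 1)) - 168 = 0*(3*(-5/(-15/2) + 1)) - 168 = 0*(3*(-5*(-2/15) + 1)) - 168 = 0*(3*(⅔ + 1)) - 168 = 0*(3*(5/3)) - 168 = 0*5 - 168 = 0 - 168 = -168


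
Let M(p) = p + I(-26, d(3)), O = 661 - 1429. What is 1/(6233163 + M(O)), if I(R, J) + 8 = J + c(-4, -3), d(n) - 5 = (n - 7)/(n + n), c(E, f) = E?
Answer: 3/18697162 ≈ 1.6045e-7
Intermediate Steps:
O = -768
d(n) = 5 + (-7 + n)/(2*n) (d(n) = 5 + (n - 7)/(n + n) = 5 + (-7 + n)/((2*n)) = 5 + (-7 + n)*(1/(2*n)) = 5 + (-7 + n)/(2*n))
I(R, J) = -12 + J (I(R, J) = -8 + (J - 4) = -8 + (-4 + J) = -12 + J)
M(p) = -23/3 + p (M(p) = p + (-12 + (½)*(-7 + 11*3)/3) = p + (-12 + (½)*(⅓)*(-7 + 33)) = p + (-12 + (½)*(⅓)*26) = p + (-12 + 13/3) = p - 23/3 = -23/3 + p)
1/(6233163 + M(O)) = 1/(6233163 + (-23/3 - 768)) = 1/(6233163 - 2327/3) = 1/(18697162/3) = 3/18697162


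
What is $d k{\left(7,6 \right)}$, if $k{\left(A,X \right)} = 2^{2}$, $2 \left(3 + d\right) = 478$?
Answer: $944$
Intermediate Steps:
$d = 236$ ($d = -3 + \frac{1}{2} \cdot 478 = -3 + 239 = 236$)
$k{\left(A,X \right)} = 4$
$d k{\left(7,6 \right)} = 236 \cdot 4 = 944$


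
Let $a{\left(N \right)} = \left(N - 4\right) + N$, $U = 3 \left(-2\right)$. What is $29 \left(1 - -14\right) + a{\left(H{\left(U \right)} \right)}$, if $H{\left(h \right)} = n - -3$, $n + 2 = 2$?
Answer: $437$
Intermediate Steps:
$n = 0$ ($n = -2 + 2 = 0$)
$U = -6$
$H{\left(h \right)} = 3$ ($H{\left(h \right)} = 0 - -3 = 0 + 3 = 3$)
$a{\left(N \right)} = -4 + 2 N$ ($a{\left(N \right)} = \left(-4 + N\right) + N = -4 + 2 N$)
$29 \left(1 - -14\right) + a{\left(H{\left(U \right)} \right)} = 29 \left(1 - -14\right) + \left(-4 + 2 \cdot 3\right) = 29 \left(1 + 14\right) + \left(-4 + 6\right) = 29 \cdot 15 + 2 = 435 + 2 = 437$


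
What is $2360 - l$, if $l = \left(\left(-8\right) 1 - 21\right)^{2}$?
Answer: $1519$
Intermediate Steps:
$l = 841$ ($l = \left(-8 - 21\right)^{2} = \left(-29\right)^{2} = 841$)
$2360 - l = 2360 - 841 = 1519$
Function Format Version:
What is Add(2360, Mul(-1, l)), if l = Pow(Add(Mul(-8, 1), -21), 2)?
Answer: 1519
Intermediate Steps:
l = 841 (l = Pow(Add(-8, -21), 2) = Pow(-29, 2) = 841)
Add(2360, Mul(-1, l)) = Add(2360, Mul(-1, 841)) = Add(2360, -841) = 1519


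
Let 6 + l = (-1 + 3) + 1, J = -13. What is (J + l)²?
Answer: 256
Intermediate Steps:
l = -3 (l = -6 + ((-1 + 3) + 1) = -6 + (2 + 1) = -6 + 3 = -3)
(J + l)² = (-13 - 3)² = (-16)² = 256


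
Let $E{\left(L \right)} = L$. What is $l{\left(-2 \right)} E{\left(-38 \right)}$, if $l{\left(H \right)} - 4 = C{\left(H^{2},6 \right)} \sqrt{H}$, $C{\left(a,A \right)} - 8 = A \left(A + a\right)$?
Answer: $-152 - 2584 i \sqrt{2} \approx -152.0 - 3654.3 i$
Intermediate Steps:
$C{\left(a,A \right)} = 8 + A \left(A + a\right)$
$l{\left(H \right)} = 4 + \sqrt{H} \left(44 + 6 H^{2}\right)$ ($l{\left(H \right)} = 4 + \left(8 + 6^{2} + 6 H^{2}\right) \sqrt{H} = 4 + \left(8 + 36 + 6 H^{2}\right) \sqrt{H} = 4 + \left(44 + 6 H^{2}\right) \sqrt{H} = 4 + \sqrt{H} \left(44 + 6 H^{2}\right)$)
$l{\left(-2 \right)} E{\left(-38 \right)} = \left(4 + 2 \sqrt{-2} \left(22 + 3 \left(-2\right)^{2}\right)\right) \left(-38\right) = \left(4 + 2 i \sqrt{2} \left(22 + 3 \cdot 4\right)\right) \left(-38\right) = \left(4 + 2 i \sqrt{2} \left(22 + 12\right)\right) \left(-38\right) = \left(4 + 2 i \sqrt{2} \cdot 34\right) \left(-38\right) = \left(4 + 68 i \sqrt{2}\right) \left(-38\right) = -152 - 2584 i \sqrt{2}$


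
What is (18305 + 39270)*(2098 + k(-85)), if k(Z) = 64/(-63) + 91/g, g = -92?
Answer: 99920483075/828 ≈ 1.2068e+8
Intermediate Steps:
k(Z) = -11621/5796 (k(Z) = 64/(-63) + 91/(-92) = 64*(-1/63) + 91*(-1/92) = -64/63 - 91/92 = -11621/5796)
(18305 + 39270)*(2098 + k(-85)) = (18305 + 39270)*(2098 - 11621/5796) = 57575*(12148387/5796) = 99920483075/828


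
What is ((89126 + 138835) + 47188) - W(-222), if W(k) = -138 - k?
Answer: 275065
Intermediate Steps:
((89126 + 138835) + 47188) - W(-222) = ((89126 + 138835) + 47188) - (-138 - 1*(-222)) = (227961 + 47188) - (-138 + 222) = 275149 - 1*84 = 275149 - 84 = 275065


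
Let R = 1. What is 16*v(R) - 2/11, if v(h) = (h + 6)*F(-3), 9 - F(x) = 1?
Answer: 9854/11 ≈ 895.82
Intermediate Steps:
F(x) = 8 (F(x) = 9 - 1*1 = 9 - 1 = 8)
v(h) = 48 + 8*h (v(h) = (h + 6)*8 = (6 + h)*8 = 48 + 8*h)
16*v(R) - 2/11 = 16*(48 + 8*1) - 2/11 = 16*(48 + 8) - 2*1/11 = 16*56 - 2/11 = 896 - 2/11 = 9854/11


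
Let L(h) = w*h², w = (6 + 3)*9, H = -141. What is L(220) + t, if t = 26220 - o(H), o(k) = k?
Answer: 3946761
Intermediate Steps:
w = 81 (w = 9*9 = 81)
L(h) = 81*h²
t = 26361 (t = 26220 - 1*(-141) = 26220 + 141 = 26361)
L(220) + t = 81*220² + 26361 = 81*48400 + 26361 = 3920400 + 26361 = 3946761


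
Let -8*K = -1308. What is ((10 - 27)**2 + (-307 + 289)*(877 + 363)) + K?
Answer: -43735/2 ≈ -21868.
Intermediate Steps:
K = 327/2 (K = -1/8*(-1308) = 327/2 ≈ 163.50)
((10 - 27)**2 + (-307 + 289)*(877 + 363)) + K = ((10 - 27)**2 + (-307 + 289)*(877 + 363)) + 327/2 = ((-17)**2 - 18*1240) + 327/2 = (289 - 22320) + 327/2 = -22031 + 327/2 = -43735/2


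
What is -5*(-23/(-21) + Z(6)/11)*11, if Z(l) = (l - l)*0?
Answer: -1265/21 ≈ -60.238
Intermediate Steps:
Z(l) = 0 (Z(l) = 0*0 = 0)
-5*(-23/(-21) + Z(6)/11)*11 = -5*(-23/(-21) + 0/11)*11 = -5*(-23*(-1/21) + 0*(1/11))*11 = -5*(23/21 + 0)*11 = -5*23/21*11 = -115/21*11 = -1265/21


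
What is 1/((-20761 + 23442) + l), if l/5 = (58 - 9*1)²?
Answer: 1/14686 ≈ 6.8092e-5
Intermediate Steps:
l = 12005 (l = 5*(58 - 9*1)² = 5*(58 - 9)² = 5*49² = 5*2401 = 12005)
1/((-20761 + 23442) + l) = 1/((-20761 + 23442) + 12005) = 1/(2681 + 12005) = 1/14686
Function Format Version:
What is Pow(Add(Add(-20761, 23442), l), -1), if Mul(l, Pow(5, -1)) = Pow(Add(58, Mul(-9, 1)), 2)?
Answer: Rational(1, 14686) ≈ 6.8092e-5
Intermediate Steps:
l = 12005 (l = Mul(5, Pow(Add(58, Mul(-9, 1)), 2)) = Mul(5, Pow(Add(58, -9), 2)) = Mul(5, Pow(49, 2)) = Mul(5, 2401) = 12005)
Pow(Add(Add(-20761, 23442), l), -1) = Pow(Add(Add(-20761, 23442), 12005), -1) = Pow(Add(2681, 12005), -1) = Pow(14686, -1) = Rational(1, 14686)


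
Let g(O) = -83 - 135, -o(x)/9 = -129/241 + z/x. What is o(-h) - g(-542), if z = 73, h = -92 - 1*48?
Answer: 7359523/33740 ≈ 218.12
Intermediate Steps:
h = -140 (h = -92 - 48 = -140)
o(x) = 1161/241 - 657/x (o(x) = -9*(-129/241 + 73/x) = 1161/241 - 657/x)
g(O) = -218
o(-h) - g(-542) = (1161/241 - 657/((-1*(-140)))) - 1*(-218) = (1161/241 - 657/140) + 218 = 4203/33740 + 218 = 7359523/33740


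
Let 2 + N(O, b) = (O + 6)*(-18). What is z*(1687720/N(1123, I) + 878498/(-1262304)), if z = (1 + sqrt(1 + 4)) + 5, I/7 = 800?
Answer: -268533787529/534480552 - 268533787529*sqrt(5)/3206883312 ≈ -689.66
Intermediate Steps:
I = 5600 (I = 7*800 = 5600)
z = 6 + sqrt(5) (z = (1 + sqrt(5)) + 5 = 6 + sqrt(5) ≈ 8.2361)
N(O, b) = -110 - 18*O (N(O, b) = -2 + (O + 6)*(-18) = -2 + (6 + O)*(-18) = -2 + (-108 - 18*O) = -110 - 18*O)
z*(1687720/N(1123, I) + 878498/(-1262304)) = (6 + sqrt(5))*(1687720/(-110 - 18*1123) + 878498/(-1262304)) = (6 + sqrt(5))*(1687720/(-110 - 20214) + 878498*(-1/1262304)) = (6 + sqrt(5))*(1687720/(-20324) - 439249/631152) = (6 + sqrt(5))*(1687720*(-1/20324) - 439249/631152) = (6 + sqrt(5))*(-421930/5081 - 439249/631152) = (6 + sqrt(5))*(-268533787529/3206883312) = -268533787529/534480552 - 268533787529*sqrt(5)/3206883312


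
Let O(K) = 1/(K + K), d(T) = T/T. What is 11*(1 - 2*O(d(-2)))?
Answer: 0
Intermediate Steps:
d(T) = 1
O(K) = 1/(2*K)
11*(1 - 2*O(d(-2))) = 11*(1 - 1/1) = 11*(1 - 1) = 11*0 = 0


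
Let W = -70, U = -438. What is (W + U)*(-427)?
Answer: 216916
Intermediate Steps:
(W + U)*(-427) = (-70 - 438)*(-427) = -508*(-427) = 216916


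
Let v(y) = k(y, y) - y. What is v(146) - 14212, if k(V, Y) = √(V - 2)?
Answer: -14346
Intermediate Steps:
k(V, Y) = √(-2 + V)
v(y) = √(-2 + y) - y
v(146) - 14212 = (√(-2 + 146) - 1*146) - 14212 = (√144 - 146) - 14212 = (12 - 146) - 14212 = -134 - 14212 = -14346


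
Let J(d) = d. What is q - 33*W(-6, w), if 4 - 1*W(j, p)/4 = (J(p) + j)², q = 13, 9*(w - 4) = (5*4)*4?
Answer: 155231/27 ≈ 5749.3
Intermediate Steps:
w = 116/9 (w = 4 + ((5*4)*4)/9 = 4 + (20*4)/9 = 4 + (⅑)*80 = 4 + 80/9 = 116/9 ≈ 12.889)
W(j, p) = 16 - 4*(j + p)² (W(j, p) = 16 - 4*(p + j)² = 16 - 4*(j + p)²)
q - 33*W(-6, w) = 13 - 33*(16 - 4*(-6 + 116/9)²) = 13 - 33*(16 - 4*(62/9)²) = 13 - 33*(16 - 4*3844/81) = 13 - 33*(16 - 15376/81) = 13 - 33*(-14080/81) = 13 + 154880/27 = 155231/27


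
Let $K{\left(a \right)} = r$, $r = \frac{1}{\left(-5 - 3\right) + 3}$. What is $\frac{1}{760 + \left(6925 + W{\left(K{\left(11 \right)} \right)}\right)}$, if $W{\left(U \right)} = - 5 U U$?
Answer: $\frac{5}{38424} \approx 0.00013013$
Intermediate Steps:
$r = - \frac{1}{5}$ ($r = \frac{1}{\left(-5 - 3\right) + 3} = \frac{1}{-8 + 3} = \frac{1}{-5} = - \frac{1}{5} \approx -0.2$)
$K{\left(a \right)} = - \frac{1}{5}$
$W{\left(U \right)} = - 5 U^{2}$
$\frac{1}{760 + \left(6925 + W{\left(K{\left(11 \right)} \right)}\right)} = \frac{1}{760 + \left(6925 - 5 \left(- \frac{1}{5}\right)^{2}\right)} = \frac{1}{760 + \left(6925 - \frac{1}{5}\right)} = \frac{1}{760 + \frac{34624}{5}} = \frac{1}{\frac{38424}{5}} = \frac{5}{38424}$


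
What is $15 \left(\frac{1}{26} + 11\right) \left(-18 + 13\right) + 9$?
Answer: $- \frac{21291}{26} \approx -818.88$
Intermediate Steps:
$15 \left(\frac{1}{26} + 11\right) \left(-18 + 13\right) + 9 = 15 \left(\frac{1}{26} + 11\right) \left(-5\right) + 9 = 15 \cdot \frac{287}{26} \left(-5\right) + 9 = 15 \left(- \frac{1435}{26}\right) + 9 = - \frac{21525}{26} + 9 = - \frac{21291}{26}$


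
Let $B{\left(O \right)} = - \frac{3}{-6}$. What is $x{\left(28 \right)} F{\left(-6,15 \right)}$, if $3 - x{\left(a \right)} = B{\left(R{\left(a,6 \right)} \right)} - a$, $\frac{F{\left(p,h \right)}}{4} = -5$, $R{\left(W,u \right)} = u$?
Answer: $-610$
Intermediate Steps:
$F{\left(p,h \right)} = -20$ ($F{\left(p,h \right)} = 4 \left(-5\right) = -20$)
$B{\left(O \right)} = \frac{1}{2}$ ($B{\left(O \right)} = \left(-3\right) \left(- \frac{1}{6}\right) = \frac{1}{2}$)
$x{\left(a \right)} = \frac{5}{2} + a$ ($x{\left(a \right)} = 3 - \left(\frac{1}{2} - a\right) = 3 + \left(- \frac{1}{2} + a\right) = \frac{5}{2} + a$)
$x{\left(28 \right)} F{\left(-6,15 \right)} = \left(\frac{5}{2} + 28\right) \left(-20\right) = \frac{61}{2} \left(-20\right) = -610$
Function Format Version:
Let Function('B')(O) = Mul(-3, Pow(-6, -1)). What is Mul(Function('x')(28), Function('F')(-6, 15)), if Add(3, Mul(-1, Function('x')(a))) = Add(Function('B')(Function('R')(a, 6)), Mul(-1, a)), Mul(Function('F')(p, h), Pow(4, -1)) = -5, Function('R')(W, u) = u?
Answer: -610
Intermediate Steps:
Function('F')(p, h) = -20 (Function('F')(p, h) = Mul(4, -5) = -20)
Function('B')(O) = Rational(1, 2) (Function('B')(O) = Mul(-3, Rational(-1, 6)) = Rational(1, 2))
Function('x')(a) = Add(Rational(5, 2), a) (Function('x')(a) = Add(3, Mul(-1, Add(Rational(1, 2), Mul(-1, a)))) = Add(3, Add(Rational(-1, 2), a)) = Add(Rational(5, 2), a))
Mul(Function('x')(28), Function('F')(-6, 15)) = Mul(Add(Rational(5, 2), 28), -20) = Mul(Rational(61, 2), -20) = -610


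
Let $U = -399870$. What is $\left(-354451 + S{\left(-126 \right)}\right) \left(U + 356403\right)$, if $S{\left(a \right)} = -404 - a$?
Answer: $15419005443$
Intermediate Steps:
$\left(-354451 + S{\left(-126 \right)}\right) \left(U + 356403\right) = \left(-354451 - 278\right) \left(-399870 + 356403\right) = \left(-354451 + \left(-404 + 126\right)\right) \left(-43467\right) = \left(-354451 - 278\right) \left(-43467\right) = \left(-354729\right) \left(-43467\right) = 15419005443$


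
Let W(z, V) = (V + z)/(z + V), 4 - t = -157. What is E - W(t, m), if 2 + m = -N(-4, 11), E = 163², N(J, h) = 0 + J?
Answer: 26568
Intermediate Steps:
N(J, h) = J
E = 26569
t = 161 (t = 4 - 1*(-157) = 4 + 157 = 161)
m = 2 (m = -2 - 1*(-4) = -2 + 4 = 2)
W(z, V) = 1 (W(z, V) = (V + z)/(V + z) = 1)
E - W(t, m) = 26569 - 1*1 = 26569 - 1 = 26568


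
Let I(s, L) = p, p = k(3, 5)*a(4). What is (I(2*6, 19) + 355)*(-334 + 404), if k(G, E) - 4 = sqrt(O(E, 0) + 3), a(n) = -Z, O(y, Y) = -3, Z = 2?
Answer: 24290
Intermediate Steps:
a(n) = -2 (a(n) = -1*2 = -2)
k(G, E) = 4 (k(G, E) = 4 + sqrt(-3 + 3) = 4 + sqrt(0) = 4 + 0 = 4)
p = -8 (p = 4*(-2) = -8)
I(s, L) = -8
(I(2*6, 19) + 355)*(-334 + 404) = (-8 + 355)*(-334 + 404) = 347*70 = 24290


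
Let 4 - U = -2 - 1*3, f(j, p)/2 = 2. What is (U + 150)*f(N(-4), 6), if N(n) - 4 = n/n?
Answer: 636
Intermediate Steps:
N(n) = 5 (N(n) = 4 + n/n = 4 + 1 = 5)
f(j, p) = 4 (f(j, p) = 2*2 = 4)
U = 9 (U = 4 - (-2 - 1*3) = 4 - (-2 - 3) = 4 - 1*(-5) = 4 + 5 = 9)
(U + 150)*f(N(-4), 6) = (9 + 150)*4 = 159*4 = 636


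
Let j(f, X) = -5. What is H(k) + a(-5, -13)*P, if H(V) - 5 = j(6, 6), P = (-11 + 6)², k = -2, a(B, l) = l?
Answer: -325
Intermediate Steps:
P = 25 (P = (-5)² = 25)
H(V) = 0 (H(V) = 5 - 5 = 0)
H(k) + a(-5, -13)*P = 0 - 13*25 = 0 - 325 = -325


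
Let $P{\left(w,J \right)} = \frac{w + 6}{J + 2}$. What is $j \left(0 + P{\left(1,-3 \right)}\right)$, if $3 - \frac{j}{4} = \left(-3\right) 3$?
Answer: $-336$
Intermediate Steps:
$j = 48$ ($j = 12 - 4 \left(\left(-3\right) 3\right) = 12 - -36 = 12 + 36 = 48$)
$P{\left(w,J \right)} = \frac{6 + w}{2 + J}$
$j \left(0 + P{\left(1,-3 \right)}\right) = 48 \left(0 + \frac{6 + 1}{2 - 3}\right) = 48 \left(0 + \frac{1}{-1} \cdot 7\right) = 48 \left(0 - 7\right) = 48 \left(-7\right) = -336$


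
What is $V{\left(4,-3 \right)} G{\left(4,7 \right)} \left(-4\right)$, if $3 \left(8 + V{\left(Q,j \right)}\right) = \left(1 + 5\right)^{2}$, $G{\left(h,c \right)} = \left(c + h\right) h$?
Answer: $-704$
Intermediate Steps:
$G{\left(h,c \right)} = h \left(c + h\right)$
$V{\left(Q,j \right)} = 4$ ($V{\left(Q,j \right)} = -8 + \frac{\left(1 + 5\right)^{2}}{3} = -8 + \frac{6^{2}}{3} = -8 + \frac{1}{3} \cdot 36 = -8 + 12 = 4$)
$V{\left(4,-3 \right)} G{\left(4,7 \right)} \left(-4\right) = 4 \cdot 4 \left(7 + 4\right) \left(-4\right) = 4 \cdot 4 \cdot 11 \left(-4\right) = 4 \cdot 44 \left(-4\right) = 176 \left(-4\right) = -704$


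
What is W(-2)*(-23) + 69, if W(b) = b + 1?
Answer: 92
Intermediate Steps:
W(b) = 1 + b
W(-2)*(-23) + 69 = (1 - 2)*(-23) + 69 = -1*(-23) + 69 = 23 + 69 = 92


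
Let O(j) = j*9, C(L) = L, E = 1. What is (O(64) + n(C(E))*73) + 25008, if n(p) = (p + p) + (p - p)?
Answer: 25730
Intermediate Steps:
O(j) = 9*j
n(p) = 2*p (n(p) = 2*p + 0 = 2*p)
(O(64) + n(C(E))*73) + 25008 = (9*64 + (2*1)*73) + 25008 = (576 + 2*73) + 25008 = (576 + 146) + 25008 = 722 + 25008 = 25730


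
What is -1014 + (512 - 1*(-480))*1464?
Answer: 1451274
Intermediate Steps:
-1014 + (512 - 1*(-480))*1464 = -1014 + (512 + 480)*1464 = -1014 + 992*1464 = -1014 + 1452288 = 1451274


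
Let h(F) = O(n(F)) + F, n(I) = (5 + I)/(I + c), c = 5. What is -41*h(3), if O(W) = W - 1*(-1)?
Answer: -205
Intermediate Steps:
n(I) = 1 (n(I) = (5 + I)/(I + 5) = (5 + I)/(5 + I) = 1)
O(W) = 1 + W (O(W) = W + 1 = 1 + W)
h(F) = 2 + F (h(F) = (1 + 1) + F = 2 + F)
-41*h(3) = -41*(2 + 3) = -41*5 = -205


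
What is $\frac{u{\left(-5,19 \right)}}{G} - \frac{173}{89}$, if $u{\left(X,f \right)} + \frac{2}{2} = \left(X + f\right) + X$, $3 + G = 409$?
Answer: $- \frac{34763}{18067} \approx -1.9241$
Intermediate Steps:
$G = 406$ ($G = -3 + 409 = 406$)
$u{\left(X,f \right)} = -1 + f + 2 X$ ($u{\left(X,f \right)} = -1 + \left(\left(X + f\right) + X\right) = -1 + \left(f + 2 X\right) = -1 + f + 2 X$)
$\frac{u{\left(-5,19 \right)}}{G} - \frac{173}{89} = \frac{-1 + 19 + 2 \left(-5\right)}{406} - \frac{173}{89} = \left(-1 + 19 - 10\right) \frac{1}{406} - \frac{173}{89} = 8 \cdot \frac{1}{406} - \frac{173}{89} = \frac{4}{203} - \frac{173}{89} = - \frac{34763}{18067}$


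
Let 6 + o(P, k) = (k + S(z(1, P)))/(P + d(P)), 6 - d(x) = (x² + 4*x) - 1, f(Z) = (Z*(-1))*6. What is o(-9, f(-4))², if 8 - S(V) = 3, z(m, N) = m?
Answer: 96721/2209 ≈ 43.785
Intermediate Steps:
f(Z) = -6*Z (f(Z) = -Z*6 = -6*Z)
S(V) = 5 (S(V) = 8 - 1*3 = 8 - 3 = 5)
d(x) = 7 - x² - 4*x (d(x) = 6 - ((x² + 4*x) - 1) = 6 - (-1 + x² + 4*x) = 6 + (1 - x² - 4*x) = 7 - x² - 4*x)
o(P, k) = -6 + (5 + k)/(7 - P² - 3*P) (o(P, k) = -6 + (k + 5)/(P + (7 - P² - 4*P)) = -6 + (5 + k)/(7 - P² - 3*P))
o(-9, f(-4))² = ((37 - (-6)*(-4) - 18*(-9) - 6*(-9)²)/(-7 + (-9)² + 3*(-9)))² = ((37 - 1*24 + 162 - 6*81)/(-7 + 81 - 27))² = ((37 - 24 + 162 - 486)/47)² = ((1/47)*(-311))² = (-311/47)² = 96721/2209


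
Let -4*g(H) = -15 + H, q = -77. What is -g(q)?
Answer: -23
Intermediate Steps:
g(H) = 15/4 - H/4 (g(H) = -(-15 + H)/4 = 15/4 - H/4)
-g(q) = -(15/4 - ¼*(-77)) = -(15/4 + 77/4) = -1*23 = -23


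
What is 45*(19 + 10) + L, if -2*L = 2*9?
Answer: 1296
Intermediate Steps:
L = -9 ≈ -9.0000
45*(19 + 10) + L = 45*(19 + 10) - 9 = 45*29 - 9 = 1305 - 9 = 1296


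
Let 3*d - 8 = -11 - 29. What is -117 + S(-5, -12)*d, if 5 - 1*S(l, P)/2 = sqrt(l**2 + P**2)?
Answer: 161/3 ≈ 53.667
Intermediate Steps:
S(l, P) = 10 - 2*sqrt(P**2 + l**2) (S(l, P) = 10 - 2*sqrt(l**2 + P**2) = 10 - 2*sqrt(P**2 + l**2))
d = -32/3 (d = 8/3 + (-11 - 29)/3 = 8/3 + (1/3)*(-40) = 8/3 - 40/3 = -32/3 ≈ -10.667)
-117 + S(-5, -12)*d = -117 + (10 - 2*sqrt((-12)**2 + (-5)**2))*(-32/3) = -117 + (10 - 2*sqrt(144 + 25))*(-32/3) = -117 + (10 - 2*sqrt(169))*(-32/3) = -117 + (10 - 2*13)*(-32/3) = -117 + (10 - 26)*(-32/3) = -117 - 16*(-32/3) = -117 + 512/3 = 161/3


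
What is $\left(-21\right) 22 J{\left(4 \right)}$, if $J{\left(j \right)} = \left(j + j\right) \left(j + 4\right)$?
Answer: $-29568$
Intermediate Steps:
$J{\left(j \right)} = 2 j \left(4 + j\right)$
$\left(-21\right) 22 J{\left(4 \right)} = \left(-21\right) 22 \cdot 2 \cdot 4 \left(4 + 4\right) = - 462 \cdot 2 \cdot 4 \cdot 8 = \left(-462\right) 64 = -29568$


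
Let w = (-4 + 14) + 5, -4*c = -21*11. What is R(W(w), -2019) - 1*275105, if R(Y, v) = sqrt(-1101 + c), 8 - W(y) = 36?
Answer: -275105 + I*sqrt(4173)/2 ≈ -2.7511e+5 + 32.299*I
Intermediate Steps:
c = 231/4 (c = -(-21)*11/4 = -1/4*(-231) = 231/4 ≈ 57.750)
w = 15 (w = 10 + 5 = 15)
W(y) = -28 (W(y) = 8 - 1*36 = 8 - 36 = -28)
R(Y, v) = I*sqrt(4173)/2 (R(Y, v) = sqrt(-1101 + 231/4) = sqrt(-4173/4) = I*sqrt(4173)/2)
R(W(w), -2019) - 1*275105 = I*sqrt(4173)/2 - 1*275105 = I*sqrt(4173)/2 - 275105 = -275105 + I*sqrt(4173)/2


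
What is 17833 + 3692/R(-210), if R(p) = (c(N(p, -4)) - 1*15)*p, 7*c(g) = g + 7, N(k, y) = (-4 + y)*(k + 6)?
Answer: 15782134/885 ≈ 17833.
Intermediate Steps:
N(k, y) = (-4 + y)*(6 + k)
c(g) = 1 + g/7 (c(g) = (g + 7)/7 = (7 + g)/7 = 1 + g/7)
R(p) = p*(-146/7 - 8*p/7) (R(p) = ((1 + (-24 - 4*p + 6*(-4) + p*(-4))/7) - 1*15)*p = ((1 + (-24 - 4*p - 24 - 4*p)/7) - 15)*p = ((1 + (-48 - 8*p)/7) - 15)*p = ((1 + (-48/7 - 8*p/7)) - 15)*p = ((-41/7 - 8*p/7) - 15)*p = (-146/7 - 8*p/7)*p = p*(-146/7 - 8*p/7))
17833 + 3692/R(-210) = 17833 + 3692/((-2/7*(-210)*(73 + 4*(-210)))) = 17833 + 3692/((-2/7*(-210)*(73 - 840))) = 17833 + 3692/((-2/7*(-210)*(-767))) = 17833 + 3692/(-46020) = 17833 + 3692*(-1/46020) = 17833 - 71/885 = 15782134/885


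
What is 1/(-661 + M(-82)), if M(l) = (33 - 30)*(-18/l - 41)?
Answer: -41/32117 ≈ -0.0012766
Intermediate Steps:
M(l) = -123 - 54/l (M(l) = 3*(-41 - 18/l) = -123 - 54/l)
1/(-661 + M(-82)) = 1/(-661 + (-123 - 54/(-82))) = 1/(-661 + (-123 - 54*(-1/82))) = 1/(-661 + (-123 + 27/41)) = 1/(-661 - 5016/41) = 1/(-32117/41) = -41/32117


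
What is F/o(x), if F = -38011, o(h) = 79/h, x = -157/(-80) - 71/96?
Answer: -22312457/37920 ≈ -588.41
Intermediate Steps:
x = 587/480 (x = -157*(-1/80) - 71*1/96 = 157/80 - 71/96 = 587/480 ≈ 1.2229)
F/o(x) = -38011/(79/(587/480)) = -38011/(79*(480/587)) = -38011/37920/587 = -38011*587/37920 = -22312457/37920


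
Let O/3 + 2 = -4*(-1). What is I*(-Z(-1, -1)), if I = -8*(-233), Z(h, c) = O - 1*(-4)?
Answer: -18640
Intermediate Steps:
O = 6 (O = -6 + 3*(-4*(-1)) = -6 + 3*4 = -6 + 12 = 6)
Z(h, c) = 10 (Z(h, c) = 6 - 1*(-4) = 6 + 4 = 10)
I = 1864
I*(-Z(-1, -1)) = 1864*(-1*10) = 1864*(-10) = -18640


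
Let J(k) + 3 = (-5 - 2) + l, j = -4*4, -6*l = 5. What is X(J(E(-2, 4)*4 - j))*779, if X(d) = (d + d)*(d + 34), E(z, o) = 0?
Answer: -7038265/18 ≈ -3.9101e+5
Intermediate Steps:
l = -5/6 (l = -1/6*5 = -5/6 ≈ -0.83333)
j = -16
J(k) = -65/6 (J(k) = -3 + ((-5 - 2) - 5/6) = -3 + (-7 - 5/6) = -3 - 47/6 = -65/6)
X(d) = 2*d*(34 + d) (X(d) = (2*d)*(34 + d) = 2*d*(34 + d))
X(J(E(-2, 4)*4 - j))*779 = (2*(-65/6)*(34 - 65/6))*779 = (2*(-65/6)*(139/6))*779 = -9035/18*779 = -7038265/18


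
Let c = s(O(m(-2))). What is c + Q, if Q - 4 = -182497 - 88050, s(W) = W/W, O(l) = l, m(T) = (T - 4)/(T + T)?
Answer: -270542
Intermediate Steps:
m(T) = (-4 + T)/(2*T) (m(T) = (-4 + T)/((2*T)) = (-4 + T)*(1/(2*T)) = (-4 + T)/(2*T))
s(W) = 1
Q = -270543 (Q = 4 + (-182497 - 88050) = 4 - 270547 = -270543)
c = 1
c + Q = 1 - 270543 = -270542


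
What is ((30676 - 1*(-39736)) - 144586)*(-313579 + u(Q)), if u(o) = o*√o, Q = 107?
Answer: 23259408746 - 7936618*√107 ≈ 2.3177e+10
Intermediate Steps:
u(o) = o^(3/2)
((30676 - 1*(-39736)) - 144586)*(-313579 + u(Q)) = ((30676 - 1*(-39736)) - 144586)*(-313579 + 107^(3/2)) = ((30676 + 39736) - 144586)*(-313579 + 107*√107) = (70412 - 144586)*(-313579 + 107*√107) = -74174*(-313579 + 107*√107) = 23259408746 - 7936618*√107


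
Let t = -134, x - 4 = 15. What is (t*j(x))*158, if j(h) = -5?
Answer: 105860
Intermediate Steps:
x = 19 (x = 4 + 15 = 19)
(t*j(x))*158 = -134*(-5)*158 = 670*158 = 105860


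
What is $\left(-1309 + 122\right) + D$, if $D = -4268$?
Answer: $-5455$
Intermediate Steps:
$\left(-1309 + 122\right) + D = \left(-1309 + 122\right) - 4268 = -1187 - 4268 = -5455$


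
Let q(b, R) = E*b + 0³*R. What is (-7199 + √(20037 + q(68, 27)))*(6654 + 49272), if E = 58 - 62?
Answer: -402611274 + 55926*√19765 ≈ -3.9475e+8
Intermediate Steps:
E = -4
q(b, R) = -4*b (q(b, R) = -4*b + 0³*R = -4*b + 0*R = -4*b + 0 = -4*b)
(-7199 + √(20037 + q(68, 27)))*(6654 + 49272) = (-7199 + √(20037 - 4*68))*(6654 + 49272) = (-7199 + √(20037 - 272))*55926 = (-7199 + √19765)*55926 = -402611274 + 55926*√19765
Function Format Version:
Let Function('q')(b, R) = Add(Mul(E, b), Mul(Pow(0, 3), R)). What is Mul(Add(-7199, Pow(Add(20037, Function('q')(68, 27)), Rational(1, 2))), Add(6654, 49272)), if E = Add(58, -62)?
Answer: Add(-402611274, Mul(55926, Pow(19765, Rational(1, 2)))) ≈ -3.9475e+8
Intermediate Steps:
E = -4
Function('q')(b, R) = Mul(-4, b) (Function('q')(b, R) = Add(Mul(-4, b), Mul(Pow(0, 3), R)) = Add(Mul(-4, b), Mul(0, R)) = Add(Mul(-4, b), 0) = Mul(-4, b))
Mul(Add(-7199, Pow(Add(20037, Function('q')(68, 27)), Rational(1, 2))), Add(6654, 49272)) = Mul(Add(-7199, Pow(Add(20037, Mul(-4, 68)), Rational(1, 2))), Add(6654, 49272)) = Mul(Add(-7199, Pow(Add(20037, -272), Rational(1, 2))), 55926) = Mul(Add(-7199, Pow(19765, Rational(1, 2))), 55926) = Add(-402611274, Mul(55926, Pow(19765, Rational(1, 2))))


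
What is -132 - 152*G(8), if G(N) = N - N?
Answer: -132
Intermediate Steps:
G(N) = 0
-132 - 152*G(8) = -132 - 152*0 = -132 + 0 = -132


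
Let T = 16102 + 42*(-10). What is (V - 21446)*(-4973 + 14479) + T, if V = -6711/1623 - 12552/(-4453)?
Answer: -491119657545436/2409073 ≈ -2.0386e+8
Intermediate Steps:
V = -3170729/2409073 (V = -6711*1/1623 - 12552*(-1/4453) = -2237/541 + 12552/4453 = -3170729/2409073 ≈ -1.3162)
T = 15682 (T = 16102 - 420 = 15682)
(V - 21446)*(-4973 + 14479) + T = (-3170729/2409073 - 21446)*(-4973 + 14479) + 15682 = -51668150287/2409073*9506 + 15682 = -491157436628222/2409073 + 15682 = -491119657545436/2409073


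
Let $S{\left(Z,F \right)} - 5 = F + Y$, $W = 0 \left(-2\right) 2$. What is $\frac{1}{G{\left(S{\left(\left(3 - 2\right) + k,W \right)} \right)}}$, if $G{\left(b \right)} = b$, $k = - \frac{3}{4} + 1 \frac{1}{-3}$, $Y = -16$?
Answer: $- \frac{1}{11} \approx -0.090909$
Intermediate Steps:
$k = - \frac{13}{12}$ ($k = \left(-3\right) \frac{1}{4} + 1 \left(- \frac{1}{3}\right) = - \frac{3}{4} - \frac{1}{3} = - \frac{13}{12} \approx -1.0833$)
$W = 0$ ($W = 0 \cdot 2 = 0$)
$S{\left(Z,F \right)} = -11 + F$ ($S{\left(Z,F \right)} = 5 + \left(F - 16\right) = 5 + \left(-16 + F\right) = -11 + F$)
$\frac{1}{G{\left(S{\left(\left(3 - 2\right) + k,W \right)} \right)}} = \frac{1}{-11 + 0} = \frac{1}{-11} = - \frac{1}{11}$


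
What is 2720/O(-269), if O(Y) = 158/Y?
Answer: -365840/79 ≈ -4630.9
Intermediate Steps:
2720/O(-269) = 2720/((158/(-269))) = 2720/((158*(-1/269))) = 2720/(-158/269) = 2720*(-269/158) = -365840/79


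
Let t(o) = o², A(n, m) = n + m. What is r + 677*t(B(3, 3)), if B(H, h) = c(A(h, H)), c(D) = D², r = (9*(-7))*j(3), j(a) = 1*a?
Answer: 877203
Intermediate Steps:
j(a) = a
A(n, m) = m + n
r = -189 (r = (9*(-7))*3 = -63*3 = -189)
B(H, h) = (H + h)²
r + 677*t(B(3, 3)) = -189 + 677*((3 + 3)²)² = -189 + 677*(6²)² = -189 + 677*36² = -189 + 677*1296 = -189 + 877392 = 877203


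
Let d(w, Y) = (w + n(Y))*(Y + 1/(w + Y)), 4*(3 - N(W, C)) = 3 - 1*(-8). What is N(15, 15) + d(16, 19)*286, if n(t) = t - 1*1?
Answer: 25904771/140 ≈ 1.8503e+5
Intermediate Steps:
n(t) = -1 + t (n(t) = t - 1 = -1 + t)
N(W, C) = ¼ (N(W, C) = 3 - (3 - 1*(-8))/4 = 3 - (3 + 8)/4 = 3 - ¼*11 = 3 - 11/4 = ¼)
d(w, Y) = (Y + 1/(Y + w))*(-1 + Y + w) (d(w, Y) = (w + (-1 + Y))*(Y + 1/(w + Y)) = (-1 + Y + w)*(Y + 1/(Y + w)) = (Y + 1/(Y + w))*(-1 + Y + w))
N(15, 15) + d(16, 19)*286 = ¼ + ((-1 + 19 + 16 + 19³ - 1*19² + 19*16² - 1*19*16 + 2*16*19²)/(19 + 16))*286 = ¼ + ((-1 + 19 + 16 + 6859 - 1*361 + 19*256 - 304 + 2*16*361)/35)*286 = ¼ + ((-1 + 19 + 16 + 6859 - 361 + 4864 - 304 + 11552)/35)*286 = ¼ + ((1/35)*22644)*286 = ¼ + (22644/35)*286 = ¼ + 6476184/35 = 25904771/140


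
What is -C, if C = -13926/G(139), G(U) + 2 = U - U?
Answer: -6963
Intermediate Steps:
G(U) = -2 (G(U) = -2 + (U - U) = -2 + 0 = -2)
C = 6963 (C = -13926/(-2) = -13926*(-½) = 6963)
-C = -1*6963 = -6963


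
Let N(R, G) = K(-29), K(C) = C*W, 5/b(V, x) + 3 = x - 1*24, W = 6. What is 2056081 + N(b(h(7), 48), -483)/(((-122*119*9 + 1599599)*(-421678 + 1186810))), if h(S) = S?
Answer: 13280991765617145/6459371866 ≈ 2.0561e+6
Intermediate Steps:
b(V, x) = 5/(-27 + x) (b(V, x) = 5/(-3 + (x - 1*24)) = 5/(-3 + (x - 24)) = 5/(-3 + (-24 + x)) = 5/(-27 + x))
K(C) = 6*C (K(C) = C*6 = 6*C)
N(R, G) = -174 (N(R, G) = 6*(-29) = -174)
2056081 + N(b(h(7), 48), -483)/(((-122*119*9 + 1599599)*(-421678 + 1186810))) = 2056081 - 174*1/((-421678 + 1186810)*(-122*119*9 + 1599599)) = 2056081 - 174*1/(765132*(-14518*9 + 1599599)) = 2056081 - 174*1/(765132*(-130662 + 1599599)) = 2056081 - 174/(1468937*765132) = 2056081 - 174/1123930704684 = 2056081 - 174*1/1123930704684 = 2056081 - 1/6459371866 = 13280991765617145/6459371866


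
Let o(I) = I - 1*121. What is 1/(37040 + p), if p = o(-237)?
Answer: 1/36682 ≈ 2.7261e-5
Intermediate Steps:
o(I) = -121 + I (o(I) = I - 121 = -121 + I)
p = -358 (p = -121 - 237 = -358)
1/(37040 + p) = 1/(37040 - 358) = 1/36682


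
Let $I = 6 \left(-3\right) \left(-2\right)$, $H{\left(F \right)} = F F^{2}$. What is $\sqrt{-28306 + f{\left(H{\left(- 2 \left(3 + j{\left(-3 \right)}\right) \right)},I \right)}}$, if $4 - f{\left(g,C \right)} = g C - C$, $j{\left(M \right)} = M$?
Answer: $i \sqrt{28266} \approx 168.13 i$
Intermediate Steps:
$H{\left(F \right)} = F^{3}$
$I = 36$ ($I = \left(-18\right) \left(-2\right) = 36$)
$f{\left(g,C \right)} = 4 + C - C g$ ($f{\left(g,C \right)} = 4 - \left(g C - C\right) = 4 - \left(C g - C\right) = 4 - \left(- C + C g\right) = 4 + C - C g$)
$\sqrt{-28306 + f{\left(H{\left(- 2 \left(3 + j{\left(-3 \right)}\right) \right)},I \right)}} = \sqrt{-28306 + \left(4 + 36 - 36 \left(- 2 \left(3 - 3\right)\right)^{3}\right)} = \sqrt{-28306 + \left(4 + 36 - 36 \left(\left(-2\right) 0\right)^{3}\right)} = \sqrt{-28306 + \left(4 + 36 - 36 \cdot 0^{3}\right)} = \sqrt{-28306 + \left(4 + 36 - 36 \cdot 0\right)} = \sqrt{-28306 + \left(4 + 36 + 0\right)} = \sqrt{-28306 + 40} = \sqrt{-28266} = i \sqrt{28266}$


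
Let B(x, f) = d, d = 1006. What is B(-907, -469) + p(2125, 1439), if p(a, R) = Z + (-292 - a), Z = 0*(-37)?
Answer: -1411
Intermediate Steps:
Z = 0
p(a, R) = -292 - a (p(a, R) = 0 + (-292 - a) = -292 - a)
B(x, f) = 1006
B(-907, -469) + p(2125, 1439) = 1006 + (-292 - 1*2125) = 1006 + (-292 - 2125) = 1006 - 2417 = -1411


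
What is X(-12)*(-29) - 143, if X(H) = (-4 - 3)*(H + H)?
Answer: -5015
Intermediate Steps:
X(H) = -14*H
X(-12)*(-29) - 143 = -14*(-12)*(-29) - 143 = 168*(-29) - 143 = -4872 - 143 = -5015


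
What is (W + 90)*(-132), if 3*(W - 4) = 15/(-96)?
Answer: -99209/8 ≈ -12401.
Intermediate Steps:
W = 379/96 (W = 4 + (15/(-96))/3 = 4 + (15*(-1/96))/3 = 4 + (1/3)*(-5/32) = 4 - 5/96 = 379/96 ≈ 3.9479)
(W + 90)*(-132) = (379/96 + 90)*(-132) = (9019/96)*(-132) = -99209/8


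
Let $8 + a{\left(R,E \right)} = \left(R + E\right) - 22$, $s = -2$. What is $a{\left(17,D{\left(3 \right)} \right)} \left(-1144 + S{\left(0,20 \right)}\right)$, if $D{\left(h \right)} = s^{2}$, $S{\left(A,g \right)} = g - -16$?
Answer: $9972$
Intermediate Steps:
$S{\left(A,g \right)} = 16 + g$ ($S{\left(A,g \right)} = g + 16 = 16 + g$)
$D{\left(h \right)} = 4$ ($D{\left(h \right)} = \left(-2\right)^{2} = 4$)
$a{\left(R,E \right)} = -30 + E + R$ ($a{\left(R,E \right)} = -8 - \left(22 - E - R\right) = -8 + \left(-22 + E + R\right) = -30 + E + R$)
$a{\left(17,D{\left(3 \right)} \right)} \left(-1144 + S{\left(0,20 \right)}\right) = \left(-30 + 4 + 17\right) \left(-1144 + \left(16 + 20\right)\right) = - 9 \left(-1144 + 36\right) = \left(-9\right) \left(-1108\right) = 9972$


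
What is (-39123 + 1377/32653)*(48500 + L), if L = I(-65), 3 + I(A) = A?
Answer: -61871005414944/32653 ≈ -1.8948e+9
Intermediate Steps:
I(A) = -3 + A
L = -68 (L = -3 - 65 = -68)
(-39123 + 1377/32653)*(48500 + L) = (-39123 + 1377/32653)*(48500 - 68) = (-39123 + 1377*(1/32653))*48432 = (-39123 + 1377/32653)*48432 = -1277481942/32653*48432 = -61871005414944/32653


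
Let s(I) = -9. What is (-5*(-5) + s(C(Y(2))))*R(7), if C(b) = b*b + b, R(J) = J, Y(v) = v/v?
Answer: 112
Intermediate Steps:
Y(v) = 1
C(b) = b + b² (C(b) = b² + b = b + b²)
(-5*(-5) + s(C(Y(2))))*R(7) = (-5*(-5) - 9)*7 = (25 - 9)*7 = 16*7 = 112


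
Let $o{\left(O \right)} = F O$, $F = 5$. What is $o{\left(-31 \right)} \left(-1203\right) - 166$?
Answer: $186299$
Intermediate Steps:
$o{\left(O \right)} = 5 O$
$o{\left(-31 \right)} \left(-1203\right) - 166 = 5 \left(-31\right) \left(-1203\right) - 166 = \left(-155\right) \left(-1203\right) - 166 = 186465 - 166 = 186299$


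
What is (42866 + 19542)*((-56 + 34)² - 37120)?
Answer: -2286379488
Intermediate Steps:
(42866 + 19542)*((-56 + 34)² - 37120) = 62408*((-22)² - 37120) = 62408*(484 - 37120) = 62408*(-36636) = -2286379488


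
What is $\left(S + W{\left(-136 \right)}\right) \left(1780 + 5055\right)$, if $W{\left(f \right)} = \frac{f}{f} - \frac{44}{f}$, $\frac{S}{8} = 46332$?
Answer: $\frac{86137055415}{34} \approx 2.5334 \cdot 10^{9}$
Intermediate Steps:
$S = 370656$ ($S = 8 \cdot 46332 = 370656$)
$W{\left(f \right)} = 1 - \frac{44}{f}$
$\left(S + W{\left(-136 \right)}\right) \left(1780 + 5055\right) = \left(370656 + \frac{-44 - 136}{-136}\right) \left(1780 + 5055\right) = \left(370656 - - \frac{45}{34}\right) 6835 = \left(370656 + \frac{45}{34}\right) 6835 = \frac{12602349}{34} \cdot 6835 = \frac{86137055415}{34}$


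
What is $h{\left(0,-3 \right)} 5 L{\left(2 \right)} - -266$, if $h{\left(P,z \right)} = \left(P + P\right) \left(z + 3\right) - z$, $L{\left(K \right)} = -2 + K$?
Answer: $266$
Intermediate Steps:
$h{\left(P,z \right)} = - z + 2 P \left(3 + z\right)$ ($h{\left(P,z \right)} = 2 P \left(3 + z\right) - z = - z + 2 P \left(3 + z\right)$)
$h{\left(0,-3 \right)} 5 L{\left(2 \right)} - -266 = \left(\left(-1\right) \left(-3\right) + 6 \cdot 0 + 2 \cdot 0 \left(-3\right)\right) 5 \left(-2 + 2\right) - -266 = \left(3 + 0 + 0\right) 5 \cdot 0 + 266 = 3 \cdot 5 \cdot 0 + 266 = 15 \cdot 0 + 266 = 0 + 266 = 266$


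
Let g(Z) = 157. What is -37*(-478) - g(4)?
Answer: 17529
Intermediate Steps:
-37*(-478) - g(4) = -37*(-478) - 1*157 = 17686 - 157 = 17529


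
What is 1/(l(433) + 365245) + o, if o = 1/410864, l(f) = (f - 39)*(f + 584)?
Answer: 1176807/314698404752 ≈ 3.7395e-6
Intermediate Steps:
l(f) = (-39 + f)*(584 + f)
o = 1/410864 ≈ 2.4339e-6
1/(l(433) + 365245) + o = 1/((-22776 + 433**2 + 545*433) + 365245) + 1/410864 = 1/((-22776 + 187489 + 235985) + 365245) + 1/410864 = 1/(400698 + 365245) + 1/410864 = 1/765943 + 1/410864 = 1176807/314698404752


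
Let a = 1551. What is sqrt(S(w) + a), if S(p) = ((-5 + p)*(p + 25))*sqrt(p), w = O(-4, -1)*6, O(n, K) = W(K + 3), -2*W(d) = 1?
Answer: sqrt(1551 - 176*I*sqrt(3)) ≈ 39.571 - 3.8519*I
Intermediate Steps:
W(d) = -1/2 (W(d) = -1/2*1 = -1/2)
O(n, K) = -1/2
w = -3 (w = -1/2*6 = -3)
S(p) = sqrt(p)*(-5 + p)*(25 + p) (S(p) = ((-5 + p)*(25 + p))*sqrt(p) = sqrt(p)*(-5 + p)*(25 + p))
sqrt(S(w) + a) = sqrt(sqrt(-3)*(-125 + (-3)**2 + 20*(-3)) + 1551) = sqrt((I*sqrt(3))*(-125 + 9 - 60) + 1551) = sqrt((I*sqrt(3))*(-176) + 1551) = sqrt(-176*I*sqrt(3) + 1551) = sqrt(1551 - 176*I*sqrt(3))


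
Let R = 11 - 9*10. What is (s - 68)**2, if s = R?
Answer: 21609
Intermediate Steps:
R = -79 (R = 11 - 90 = -79)
s = -79
(s - 68)**2 = (-79 - 68)**2 = (-147)**2 = 21609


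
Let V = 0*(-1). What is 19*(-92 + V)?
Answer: -1748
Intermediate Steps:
V = 0
19*(-92 + V) = 19*(-92 + 0) = 19*(-92) = -1748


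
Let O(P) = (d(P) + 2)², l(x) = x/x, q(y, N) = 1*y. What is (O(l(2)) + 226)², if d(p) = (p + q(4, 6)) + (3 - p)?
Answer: 94249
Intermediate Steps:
q(y, N) = y
l(x) = 1
d(p) = 7 (d(p) = (p + 4) + (3 - p) = (4 + p) + (3 - p) = 7)
O(P) = 81 (O(P) = (7 + 2)² = 9² = 81)
(O(l(2)) + 226)² = (81 + 226)² = 307² = 94249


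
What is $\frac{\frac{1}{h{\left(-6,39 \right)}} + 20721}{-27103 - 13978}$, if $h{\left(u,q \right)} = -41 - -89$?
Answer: $- \frac{994609}{1971888} \approx -0.50439$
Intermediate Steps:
$h{\left(u,q \right)} = 48$ ($h{\left(u,q \right)} = -41 + 89 = 48$)
$\frac{\frac{1}{h{\left(-6,39 \right)}} + 20721}{-27103 - 13978} = \frac{\frac{1}{48} + 20721}{-27103 - 13978} = \frac{\frac{1}{48} + 20721}{-27103 + \left(-23339 + 9361\right)} = \frac{994609}{48 \left(-27103 - 13978\right)} = \frac{994609}{48 \left(-41081\right)} = \frac{994609}{48} \left(- \frac{1}{41081}\right) = - \frac{994609}{1971888}$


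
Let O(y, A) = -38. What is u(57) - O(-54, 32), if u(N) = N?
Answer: 95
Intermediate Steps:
u(57) - O(-54, 32) = 57 - 1*(-38) = 57 + 38 = 95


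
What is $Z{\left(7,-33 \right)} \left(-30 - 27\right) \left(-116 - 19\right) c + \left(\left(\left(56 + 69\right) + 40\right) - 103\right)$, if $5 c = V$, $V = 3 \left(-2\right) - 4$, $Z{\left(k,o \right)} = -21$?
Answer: $323252$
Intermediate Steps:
$V = -10$ ($V = -6 - 4 = -10$)
$c = -2$ ($c = \frac{1}{5} \left(-10\right) = -2$)
$Z{\left(7,-33 \right)} \left(-30 - 27\right) \left(-116 - 19\right) c + \left(\left(\left(56 + 69\right) + 40\right) - 103\right) = - 21 \left(-30 - 27\right) \left(-116 - 19\right) \left(-2\right) + \left(\left(\left(56 + 69\right) + 40\right) - 103\right) = - 21 \left(-57\right) \left(-135\right) \left(-2\right) + \left(\left(125 + 40\right) - 103\right) = - 21 \cdot 7695 \left(-2\right) + \left(165 - 103\right) = \left(-21\right) \left(-15390\right) + 62 = 323190 + 62 = 323252$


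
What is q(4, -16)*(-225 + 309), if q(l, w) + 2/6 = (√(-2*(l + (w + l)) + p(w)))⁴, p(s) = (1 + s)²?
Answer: 4878776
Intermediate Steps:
q(l, w) = -⅓ + ((1 + w)² - 4*l - 2*w)² (q(l, w) = -⅓ + (√(-2*(l + (w + l)) + (1 + w)²))⁴ = -⅓ + (√(-2*(l + (l + w)) + (1 + w)²))⁴ = -⅓ + (√(-2*(w + 2*l) + (1 + w)²))⁴ = -⅓ + (√((-4*l - 2*w) + (1 + w)²))⁴ = -⅓ + (√((1 + w)² - 4*l - 2*w))⁴ = -⅓ + ((1 + w)² - 4*l - 2*w)²)
q(4, -16)*(-225 + 309) = (-⅓ + (-(1 - 16)² + 2*(-16) + 4*4)²)*(-225 + 309) = (-⅓ + (-1*(-15)² - 32 + 16)²)*84 = (-⅓ + (-1*225 - 32 + 16)²)*84 = (-⅓ + (-225 - 32 + 16)²)*84 = (-⅓ + (-241)²)*84 = (-⅓ + 58081)*84 = (174242/3)*84 = 4878776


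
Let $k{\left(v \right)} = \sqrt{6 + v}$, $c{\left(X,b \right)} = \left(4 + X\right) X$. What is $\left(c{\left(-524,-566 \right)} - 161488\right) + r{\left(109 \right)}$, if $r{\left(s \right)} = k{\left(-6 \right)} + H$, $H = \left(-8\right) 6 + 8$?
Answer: $110952$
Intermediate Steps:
$c{\left(X,b \right)} = X \left(4 + X\right)$
$H = -40$ ($H = -48 + 8 = -40$)
$r{\left(s \right)} = -40$ ($r{\left(s \right)} = \sqrt{6 - 6} - 40 = \sqrt{0} - 40 = 0 - 40 = -40$)
$\left(c{\left(-524,-566 \right)} - 161488\right) + r{\left(109 \right)} = \left(- 524 \left(4 - 524\right) - 161488\right) - 40 = \left(\left(-524\right) \left(-520\right) - 161488\right) - 40 = \left(272480 - 161488\right) - 40 = 110992 - 40 = 110952$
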